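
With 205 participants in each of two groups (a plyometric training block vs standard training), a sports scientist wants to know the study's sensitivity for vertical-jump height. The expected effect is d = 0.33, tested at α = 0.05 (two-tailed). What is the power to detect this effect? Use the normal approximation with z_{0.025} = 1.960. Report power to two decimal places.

For two equal groups, power = Φ(d·√(n/2) − z_{α/2}).
d·√(n/2) = 0.33 × √(205/2) = 0.33 × 10.124 = 3.341.
z_β = 3.341 − 1.960 = 1.381.
Power = Φ(1.381) = 0.916.

power ≈ 0.92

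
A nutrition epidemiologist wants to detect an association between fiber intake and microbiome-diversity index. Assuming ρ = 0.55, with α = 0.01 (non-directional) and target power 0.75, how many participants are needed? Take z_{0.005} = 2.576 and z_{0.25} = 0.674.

Fisher's z: C = ½·ln((1+r)/(1−r)) = ½·ln(3.4444) = 0.6184.
n = ((z_{α/2} + z_β)/C)² + 3.
(2.576 + 0.674) / 0.6184 = 3.250 / 0.6184 = 5.255.
n = 5.255² + 3 = 27.62 + 3 = 30.6.
Round up.

n = 31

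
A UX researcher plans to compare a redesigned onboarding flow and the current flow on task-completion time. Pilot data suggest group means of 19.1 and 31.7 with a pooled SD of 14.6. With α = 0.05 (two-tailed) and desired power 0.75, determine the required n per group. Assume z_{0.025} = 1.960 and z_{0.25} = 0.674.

n = 19 per group

Cohen's d = |M₁ − M₂| / SD_pooled = |19.1 − 31.7| / 14.6 = 12.6 / 14.6 = 0.863.
For two independent groups with equal n: n = 2·((z_{α/2} + z_β) / d)².
z_{α/2} + z_β = 1.960 + 0.674 = 2.634.
n = 2 × (2.634 / 0.863)² = 2 × 3.052² = 2 × 9.32 = 18.6.
Round up to the next whole participant.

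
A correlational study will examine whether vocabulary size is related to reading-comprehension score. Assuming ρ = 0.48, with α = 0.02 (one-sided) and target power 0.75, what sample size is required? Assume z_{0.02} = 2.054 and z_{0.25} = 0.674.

n = 31

Fisher's z: C = ½·ln((1+r)/(1−r)) = ½·ln(2.8462) = 0.5230.
n = ((z_{α} + z_β)/C)² + 3.
(2.054 + 0.674) / 0.5230 = 2.728 / 0.5230 = 5.216.
n = 5.216² + 3 = 27.21 + 3 = 30.2.
Round up.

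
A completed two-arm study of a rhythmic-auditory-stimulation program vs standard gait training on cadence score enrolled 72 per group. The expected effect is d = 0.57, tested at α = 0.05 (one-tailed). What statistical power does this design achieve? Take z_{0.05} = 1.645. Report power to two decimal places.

power ≈ 0.96

For two equal groups, power = Φ(d·√(n/2) − z_{α}).
d·√(n/2) = 0.57 × √(72/2) = 0.57 × 6.000 = 3.420.
z_β = 3.420 − 1.645 = 1.775.
Power = Φ(1.775) = 0.962.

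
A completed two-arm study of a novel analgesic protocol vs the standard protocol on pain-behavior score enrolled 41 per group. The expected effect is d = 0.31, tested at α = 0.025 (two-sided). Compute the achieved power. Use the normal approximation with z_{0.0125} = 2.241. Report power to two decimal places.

For two equal groups, power = Φ(d·√(n/2) − z_{α/2}).
d·√(n/2) = 0.31 × √(41/2) = 0.31 × 4.528 = 1.404.
z_β = 1.404 − 2.241 = -0.837.
Power = Φ(-0.837) = 0.201.

power ≈ 0.20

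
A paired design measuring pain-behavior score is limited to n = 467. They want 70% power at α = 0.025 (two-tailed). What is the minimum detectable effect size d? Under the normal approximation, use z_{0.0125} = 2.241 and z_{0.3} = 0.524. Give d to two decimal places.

For a single sample (or paired design) of n = 467: d_min = (z_{α/2} + z_β)/√n.
z-sum = 2.241 + 0.524 = 2.765.
d_min = 2.765 / √467 = 2.765 / 21.610 = 0.128.

d_min ≈ 0.13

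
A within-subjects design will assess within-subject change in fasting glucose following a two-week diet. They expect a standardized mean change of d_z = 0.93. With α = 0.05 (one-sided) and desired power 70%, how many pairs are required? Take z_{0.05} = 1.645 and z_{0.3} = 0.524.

For a paired (one-sample on differences) test: n = ((z_{α} + z_β) / d)².
z_{α} + z_β = 1.645 + 0.524 = 2.169.
n = (2.169 / 0.93)² = 2.332² = 5.44.
Round up.

n = 6 pairs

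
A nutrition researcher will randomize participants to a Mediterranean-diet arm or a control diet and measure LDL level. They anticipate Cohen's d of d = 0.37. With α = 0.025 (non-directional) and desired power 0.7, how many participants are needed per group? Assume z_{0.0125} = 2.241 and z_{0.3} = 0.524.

For two independent groups with equal n: n = 2·((z_{α/2} + z_β) / d)².
z_{α/2} + z_β = 2.241 + 0.524 = 2.765.
n = 2 × (2.765 / 0.37)² = 2 × 7.473² = 2 × 55.85 = 111.7.
Round up to the next whole participant.

n = 112 per group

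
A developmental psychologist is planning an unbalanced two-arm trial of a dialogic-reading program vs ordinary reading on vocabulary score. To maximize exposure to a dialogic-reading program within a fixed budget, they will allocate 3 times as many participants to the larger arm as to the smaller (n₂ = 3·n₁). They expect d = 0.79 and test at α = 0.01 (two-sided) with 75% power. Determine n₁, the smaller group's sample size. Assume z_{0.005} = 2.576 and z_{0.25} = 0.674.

With allocation ratio k = n₂/n₁ = 3, Var(x̄₁−x̄₂) = σ²(1/n₁ + 1/(k·n₁)) = σ²·(k+1)/(k·n₁).
So n₁ = (1 + 1/k)·((z_{α/2} + z_β)/d)² = 1.333 × (3.250/0.79)².
n₁ = 1.333 × 16.92 = 22.6.
Round up: n₁ = 23, giving n₂ = 3 × 23 = 69.

n₁ = 23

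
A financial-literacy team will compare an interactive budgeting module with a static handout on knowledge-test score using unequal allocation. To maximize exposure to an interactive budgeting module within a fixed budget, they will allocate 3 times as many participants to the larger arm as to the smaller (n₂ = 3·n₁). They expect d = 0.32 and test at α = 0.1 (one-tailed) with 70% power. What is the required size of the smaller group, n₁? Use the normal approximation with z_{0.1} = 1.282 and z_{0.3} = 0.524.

With allocation ratio k = n₂/n₁ = 3, Var(x̄₁−x̄₂) = σ²(1/n₁ + 1/(k·n₁)) = σ²·(k+1)/(k·n₁).
So n₁ = (1 + 1/k)·((z_{α} + z_β)/d)² = 1.333 × (1.806/0.32)².
n₁ = 1.333 × 31.85 = 42.5.
Round up: n₁ = 43, giving n₂ = 3 × 43 = 129.

n₁ = 43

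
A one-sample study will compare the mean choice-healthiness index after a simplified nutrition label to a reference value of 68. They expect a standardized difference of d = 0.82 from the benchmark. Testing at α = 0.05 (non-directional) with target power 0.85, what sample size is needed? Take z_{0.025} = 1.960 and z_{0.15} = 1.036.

For a one-sample test: n = ((z_{α/2} + z_β) / d)².
z_{α/2} + z_β = 1.960 + 1.036 = 2.996.
n = (2.996 / 0.82)² = 3.654² = 13.35.
Round up.

n = 14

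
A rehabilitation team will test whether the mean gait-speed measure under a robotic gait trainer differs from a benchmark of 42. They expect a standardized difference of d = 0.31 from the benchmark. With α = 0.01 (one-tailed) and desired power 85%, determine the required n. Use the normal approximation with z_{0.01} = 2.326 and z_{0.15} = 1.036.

n = 118

For a one-sample test: n = ((z_{α} + z_β) / d)².
z_{α} + z_β = 2.326 + 1.036 = 3.362.
n = (3.362 / 0.31)² = 10.845² = 117.62.
Round up.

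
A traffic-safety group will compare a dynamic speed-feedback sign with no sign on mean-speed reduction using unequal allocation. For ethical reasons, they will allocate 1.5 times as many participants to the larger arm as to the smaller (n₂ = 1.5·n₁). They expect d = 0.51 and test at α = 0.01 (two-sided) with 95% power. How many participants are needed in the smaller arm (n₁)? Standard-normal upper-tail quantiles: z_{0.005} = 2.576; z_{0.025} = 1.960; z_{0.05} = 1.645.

With allocation ratio k = n₂/n₁ = 1.5, Var(x̄₁−x̄₂) = σ²(1/n₁ + 1/(k·n₁)) = σ²·(k+1)/(k·n₁).
So n₁ = (1 + 1/k)·((z_{α/2} + z_β)/d)² = 1.667 × (4.221/0.51)².
n₁ = 1.667 × 68.50 = 114.2.
Round up: n₁ = 115, giving n₂ = ⌈1.5 × 115⌉ = ⌈172.5⌉ = 173.

n₁ = 115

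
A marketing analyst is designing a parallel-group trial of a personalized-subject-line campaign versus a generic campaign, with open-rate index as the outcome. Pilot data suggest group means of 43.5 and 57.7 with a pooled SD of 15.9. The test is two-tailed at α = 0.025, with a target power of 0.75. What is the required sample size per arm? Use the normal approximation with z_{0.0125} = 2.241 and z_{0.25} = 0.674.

Cohen's d = |M₁ − M₂| / SD_pooled = |43.5 − 57.7| / 15.9 = 14.2 / 15.9 = 0.893.
For two independent groups with equal n: n = 2·((z_{α/2} + z_β) / d)².
z_{α/2} + z_β = 2.241 + 0.674 = 2.915.
n = 2 × (2.915 / 0.893)² = 2 × 3.264² = 2 × 10.66 = 21.3.
Round up to the next whole participant.

n = 22 per group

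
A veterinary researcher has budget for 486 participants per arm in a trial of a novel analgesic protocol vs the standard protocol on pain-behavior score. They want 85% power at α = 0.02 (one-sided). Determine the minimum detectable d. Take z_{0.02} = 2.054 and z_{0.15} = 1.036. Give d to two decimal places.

d_min ≈ 0.20

For two independent groups of n = 486 each: d_min = (z_{α} + z_β)·√(2/n).
z-sum = 2.054 + 1.036 = 3.090.
d_min = 3.090 × √(2/486) = 3.090 × 0.0642 = 0.198.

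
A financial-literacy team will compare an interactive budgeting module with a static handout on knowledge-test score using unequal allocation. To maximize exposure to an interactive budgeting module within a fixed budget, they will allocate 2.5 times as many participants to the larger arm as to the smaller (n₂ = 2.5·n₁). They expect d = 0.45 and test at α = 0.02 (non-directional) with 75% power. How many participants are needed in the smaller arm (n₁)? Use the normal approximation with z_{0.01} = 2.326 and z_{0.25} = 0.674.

With allocation ratio k = n₂/n₁ = 2.5, Var(x̄₁−x̄₂) = σ²(1/n₁ + 1/(k·n₁)) = σ²·(k+1)/(k·n₁).
So n₁ = (1 + 1/k)·((z_{α/2} + z_β)/d)² = 1.400 × (3.000/0.45)².
n₁ = 1.400 × 44.44 = 62.2.
Round up: n₁ = 63, giving n₂ = ⌈2.5 × 63⌉ = ⌈157.5⌉ = 158.

n₁ = 63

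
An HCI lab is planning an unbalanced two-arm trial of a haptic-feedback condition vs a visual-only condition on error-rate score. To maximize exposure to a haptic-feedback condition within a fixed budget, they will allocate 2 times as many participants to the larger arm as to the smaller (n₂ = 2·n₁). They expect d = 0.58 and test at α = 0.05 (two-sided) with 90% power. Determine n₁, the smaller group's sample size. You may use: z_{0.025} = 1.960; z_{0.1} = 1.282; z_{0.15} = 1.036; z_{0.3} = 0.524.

With allocation ratio k = n₂/n₁ = 2, Var(x̄₁−x̄₂) = σ²(1/n₁ + 1/(k·n₁)) = σ²·(k+1)/(k·n₁).
So n₁ = (1 + 1/k)·((z_{α/2} + z_β)/d)² = 1.500 × (3.242/0.58)².
n₁ = 1.500 × 31.24 = 46.9.
Round up: n₁ = 47, giving n₂ = 2 × 47 = 94.

n₁ = 47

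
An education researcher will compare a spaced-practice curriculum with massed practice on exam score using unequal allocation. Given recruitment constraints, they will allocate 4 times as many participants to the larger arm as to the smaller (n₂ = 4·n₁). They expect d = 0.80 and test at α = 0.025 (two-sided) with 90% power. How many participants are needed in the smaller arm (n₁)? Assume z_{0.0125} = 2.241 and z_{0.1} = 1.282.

With allocation ratio k = n₂/n₁ = 4, Var(x̄₁−x̄₂) = σ²(1/n₁ + 1/(k·n₁)) = σ²·(k+1)/(k·n₁).
So n₁ = (1 + 1/k)·((z_{α/2} + z_β)/d)² = 1.250 × (3.523/0.80)².
n₁ = 1.250 × 19.39 = 24.2.
Round up: n₁ = 25, giving n₂ = 4 × 25 = 100.

n₁ = 25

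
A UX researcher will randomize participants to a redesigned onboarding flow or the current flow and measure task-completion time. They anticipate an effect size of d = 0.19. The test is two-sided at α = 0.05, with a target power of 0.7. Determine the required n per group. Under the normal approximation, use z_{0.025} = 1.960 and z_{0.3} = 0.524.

For two independent groups with equal n: n = 2·((z_{α/2} + z_β) / d)².
z_{α/2} + z_β = 1.960 + 0.524 = 2.484.
n = 2 × (2.484 / 0.19)² = 2 × 13.074² = 2 × 170.92 = 341.8.
Round up to the next whole participant.

n = 342 per group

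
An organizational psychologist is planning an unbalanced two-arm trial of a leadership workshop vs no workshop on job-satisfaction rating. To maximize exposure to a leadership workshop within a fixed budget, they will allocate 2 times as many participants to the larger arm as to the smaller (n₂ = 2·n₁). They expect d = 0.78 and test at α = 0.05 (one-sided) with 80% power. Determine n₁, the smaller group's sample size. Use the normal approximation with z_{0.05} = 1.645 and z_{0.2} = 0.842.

With allocation ratio k = n₂/n₁ = 2, Var(x̄₁−x̄₂) = σ²(1/n₁ + 1/(k·n₁)) = σ²·(k+1)/(k·n₁).
So n₁ = (1 + 1/k)·((z_{α} + z_β)/d)² = 1.500 × (2.487/0.78)².
n₁ = 1.500 × 10.17 = 15.2.
Round up: n₁ = 16, giving n₂ = 2 × 16 = 32.

n₁ = 16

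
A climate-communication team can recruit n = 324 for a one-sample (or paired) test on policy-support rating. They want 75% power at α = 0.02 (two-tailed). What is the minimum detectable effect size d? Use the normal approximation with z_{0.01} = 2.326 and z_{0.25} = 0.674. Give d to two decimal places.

For a single sample (or paired design) of n = 324: d_min = (z_{α/2} + z_β)/√n.
z-sum = 2.326 + 0.674 = 3.000.
d_min = 3.000 / √324 = 3.000 / 18.000 = 0.167.

d_min ≈ 0.17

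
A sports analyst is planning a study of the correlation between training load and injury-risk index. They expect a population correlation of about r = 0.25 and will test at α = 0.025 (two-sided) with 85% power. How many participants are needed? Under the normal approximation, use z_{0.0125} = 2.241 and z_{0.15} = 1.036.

Fisher's z: C = ½·ln((1+r)/(1−r)) = ½·ln(1.6667) = 0.2554.
n = ((z_{α/2} + z_β)/C)² + 3.
(2.241 + 1.036) / 0.2554 = 3.277 / 0.2554 = 12.831.
n = 12.831² + 3 = 164.63 + 3 = 167.6.
Round up.

n = 168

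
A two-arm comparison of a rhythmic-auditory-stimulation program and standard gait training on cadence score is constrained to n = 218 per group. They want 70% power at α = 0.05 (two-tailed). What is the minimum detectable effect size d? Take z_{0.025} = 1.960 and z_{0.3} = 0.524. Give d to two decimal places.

For two independent groups of n = 218 each: d_min = (z_{α/2} + z_β)·√(2/n).
z-sum = 1.960 + 0.524 = 2.484.
d_min = 2.484 × √(2/218) = 2.484 × 0.0958 = 0.238.

d_min ≈ 0.24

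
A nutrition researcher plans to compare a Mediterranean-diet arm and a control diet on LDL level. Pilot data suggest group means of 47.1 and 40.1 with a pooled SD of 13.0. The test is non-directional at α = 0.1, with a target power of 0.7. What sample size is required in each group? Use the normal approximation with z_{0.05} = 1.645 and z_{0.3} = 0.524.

n = 33 per group

Cohen's d = |M₁ − M₂| / SD_pooled = |47.1 − 40.1| / 13.0 = 7.0 / 13.0 = 0.538.
For two independent groups with equal n: n = 2·((z_{α/2} + z_β) / d)².
z_{α/2} + z_β = 1.645 + 0.524 = 2.169.
n = 2 × (2.169 / 0.538)² = 2 × 4.032² = 2 × 16.25 = 32.5.
Round up to the next whole participant.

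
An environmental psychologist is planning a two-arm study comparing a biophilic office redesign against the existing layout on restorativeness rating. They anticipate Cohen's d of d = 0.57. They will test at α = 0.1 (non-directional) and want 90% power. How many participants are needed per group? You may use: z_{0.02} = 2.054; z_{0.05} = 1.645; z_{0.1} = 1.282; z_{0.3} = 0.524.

n = 53 per group

For two independent groups with equal n: n = 2·((z_{α/2} + z_β) / d)².
z_{α/2} + z_β = 1.645 + 1.282 = 2.927.
n = 2 × (2.927 / 0.57)² = 2 × 5.135² = 2 × 26.37 = 52.7.
Round up to the next whole participant.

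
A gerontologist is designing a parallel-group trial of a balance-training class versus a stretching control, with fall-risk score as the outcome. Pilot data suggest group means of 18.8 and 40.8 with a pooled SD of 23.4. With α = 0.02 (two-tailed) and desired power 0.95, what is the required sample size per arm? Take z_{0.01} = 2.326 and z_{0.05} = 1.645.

n = 36 per group

Cohen's d = |M₁ − M₂| / SD_pooled = |18.8 − 40.8| / 23.4 = 22.0 / 23.4 = 0.940.
For two independent groups with equal n: n = 2·((z_{α/2} + z_β) / d)².
z_{α/2} + z_β = 2.326 + 1.645 = 3.971.
n = 2 × (3.971 / 0.940)² = 2 × 4.224² = 2 × 17.85 = 35.7.
Round up to the next whole participant.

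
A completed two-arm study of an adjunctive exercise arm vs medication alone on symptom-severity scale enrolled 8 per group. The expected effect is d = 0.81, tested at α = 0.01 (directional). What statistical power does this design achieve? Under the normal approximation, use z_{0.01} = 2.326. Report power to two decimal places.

For two equal groups, power = Φ(d·√(n/2) − z_{α}).
d·√(n/2) = 0.81 × √(8/2) = 0.81 × 2.000 = 1.620.
z_β = 1.620 − 2.326 = -0.706.
Power = Φ(-0.706) = 0.240.

power ≈ 0.24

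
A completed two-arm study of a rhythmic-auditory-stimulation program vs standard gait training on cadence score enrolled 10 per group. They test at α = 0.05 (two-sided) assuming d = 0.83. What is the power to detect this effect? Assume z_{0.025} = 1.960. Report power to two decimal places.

power ≈ 0.46

For two equal groups, power = Φ(d·√(n/2) − z_{α/2}).
d·√(n/2) = 0.83 × √(10/2) = 0.83 × 2.236 = 1.856.
z_β = 1.856 − 1.960 = -0.104.
Power = Φ(-0.104) = 0.459.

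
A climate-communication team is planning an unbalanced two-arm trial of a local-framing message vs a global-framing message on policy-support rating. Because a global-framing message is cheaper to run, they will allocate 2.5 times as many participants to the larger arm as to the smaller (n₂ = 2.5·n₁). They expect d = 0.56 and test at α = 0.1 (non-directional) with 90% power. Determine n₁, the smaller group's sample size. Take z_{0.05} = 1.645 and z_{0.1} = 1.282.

With allocation ratio k = n₂/n₁ = 2.5, Var(x̄₁−x̄₂) = σ²(1/n₁ + 1/(k·n₁)) = σ²·(k+1)/(k·n₁).
So n₁ = (1 + 1/k)·((z_{α/2} + z_β)/d)² = 1.400 × (2.927/0.56)².
n₁ = 1.400 × 27.32 = 38.2.
Round up: n₁ = 39, giving n₂ = ⌈2.5 × 39⌉ = ⌈97.5⌉ = 98.

n₁ = 39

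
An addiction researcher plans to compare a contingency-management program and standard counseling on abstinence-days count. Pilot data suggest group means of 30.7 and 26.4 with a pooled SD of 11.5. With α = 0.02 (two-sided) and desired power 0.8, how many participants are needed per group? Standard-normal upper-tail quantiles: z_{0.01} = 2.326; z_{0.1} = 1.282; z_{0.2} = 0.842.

n = 144 per group

Cohen's d = |M₁ − M₂| / SD_pooled = |30.7 − 26.4| / 11.5 = 4.3 / 11.5 = 0.374.
For two independent groups with equal n: n = 2·((z_{α/2} + z_β) / d)².
z_{α/2} + z_β = 2.326 + 0.842 = 3.168.
n = 2 × (3.168 / 0.374)² = 2 × 8.471² = 2 × 71.75 = 143.5.
Round up to the next whole participant.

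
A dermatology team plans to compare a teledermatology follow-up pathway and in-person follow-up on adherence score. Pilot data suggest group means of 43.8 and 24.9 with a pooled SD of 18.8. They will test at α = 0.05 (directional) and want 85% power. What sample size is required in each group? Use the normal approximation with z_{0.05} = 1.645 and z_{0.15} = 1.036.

Cohen's d = |M₁ − M₂| / SD_pooled = |43.8 − 24.9| / 18.8 = 18.9 / 18.8 = 1.005.
For two independent groups with equal n: n = 2·((z_{α} + z_β) / d)².
z_{α} + z_β = 1.645 + 1.036 = 2.681.
n = 2 × (2.681 / 1.005)² = 2 × 2.668² = 2 × 7.12 = 14.2.
Round up to the next whole participant.

n = 15 per group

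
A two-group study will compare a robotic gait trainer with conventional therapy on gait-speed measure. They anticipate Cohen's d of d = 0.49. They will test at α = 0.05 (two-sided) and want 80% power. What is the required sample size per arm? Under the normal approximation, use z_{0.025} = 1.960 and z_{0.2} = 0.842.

n = 66 per group

For two independent groups with equal n: n = 2·((z_{α/2} + z_β) / d)².
z_{α/2} + z_β = 1.960 + 0.842 = 2.802.
n = 2 × (2.802 / 0.49)² = 2 × 5.718² = 2 × 32.70 = 65.4.
Round up to the next whole participant.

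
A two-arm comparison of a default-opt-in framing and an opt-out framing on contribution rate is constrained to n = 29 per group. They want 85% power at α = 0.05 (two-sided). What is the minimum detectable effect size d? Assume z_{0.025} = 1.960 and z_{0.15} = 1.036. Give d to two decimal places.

For two independent groups of n = 29 each: d_min = (z_{α/2} + z_β)·√(2/n).
z-sum = 1.960 + 1.036 = 2.996.
d_min = 2.996 × √(2/29) = 2.996 × 0.2626 = 0.787.

d_min ≈ 0.79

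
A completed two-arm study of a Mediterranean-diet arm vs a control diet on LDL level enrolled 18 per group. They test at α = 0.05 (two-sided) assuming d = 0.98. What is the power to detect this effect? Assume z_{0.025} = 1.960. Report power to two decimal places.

For two equal groups, power = Φ(d·√(n/2) − z_{α/2}).
d·√(n/2) = 0.98 × √(18/2) = 0.98 × 3.000 = 2.940.
z_β = 2.940 − 1.960 = 0.980.
Power = Φ(0.980) = 0.836.

power ≈ 0.84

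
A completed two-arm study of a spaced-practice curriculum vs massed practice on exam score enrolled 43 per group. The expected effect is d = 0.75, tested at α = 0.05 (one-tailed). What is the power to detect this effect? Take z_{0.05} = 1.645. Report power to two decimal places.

power ≈ 0.97

For two equal groups, power = Φ(d·√(n/2) − z_{α}).
d·√(n/2) = 0.75 × √(43/2) = 0.75 × 4.637 = 3.478.
z_β = 3.478 − 1.645 = 1.833.
Power = Φ(1.833) = 0.967.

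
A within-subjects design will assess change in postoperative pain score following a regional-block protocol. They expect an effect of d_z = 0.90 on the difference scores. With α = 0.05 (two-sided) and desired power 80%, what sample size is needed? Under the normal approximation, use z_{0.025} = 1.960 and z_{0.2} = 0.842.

For a paired (one-sample on differences) test: n = ((z_{α/2} + z_β) / d)².
z_{α/2} + z_β = 1.960 + 0.842 = 2.802.
n = (2.802 / 0.90)² = 3.113² = 9.69.
Round up.

n = 10 pairs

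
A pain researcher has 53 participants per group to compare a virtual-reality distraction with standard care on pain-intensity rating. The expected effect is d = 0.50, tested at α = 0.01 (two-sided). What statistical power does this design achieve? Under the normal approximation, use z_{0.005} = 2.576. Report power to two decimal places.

For two equal groups, power = Φ(d·√(n/2) − z_{α/2}).
d·√(n/2) = 0.50 × √(53/2) = 0.50 × 5.148 = 2.574.
z_β = 2.574 − 2.576 = -0.002.
Power = Φ(-0.002) = 0.499.

power ≈ 0.50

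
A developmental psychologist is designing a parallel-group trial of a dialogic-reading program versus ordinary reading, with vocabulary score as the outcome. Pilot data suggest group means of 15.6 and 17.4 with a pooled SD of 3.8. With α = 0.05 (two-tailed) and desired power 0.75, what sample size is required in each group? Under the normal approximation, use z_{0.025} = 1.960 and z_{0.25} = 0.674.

Cohen's d = |M₁ − M₂| / SD_pooled = |15.6 − 17.4| / 3.8 = 1.8 / 3.8 = 0.474.
For two independent groups with equal n: n = 2·((z_{α/2} + z_β) / d)².
z_{α/2} + z_β = 1.960 + 0.674 = 2.634.
n = 2 × (2.634 / 0.474)² = 2 × 5.557² = 2 × 30.88 = 61.8.
Round up to the next whole participant.

n = 62 per group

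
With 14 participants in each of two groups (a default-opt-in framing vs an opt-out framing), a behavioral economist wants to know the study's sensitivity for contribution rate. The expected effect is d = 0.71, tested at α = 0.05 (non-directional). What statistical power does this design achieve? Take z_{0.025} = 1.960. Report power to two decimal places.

For two equal groups, power = Φ(d·√(n/2) − z_{α/2}).
d·√(n/2) = 0.71 × √(14/2) = 0.71 × 2.646 = 1.878.
z_β = 1.878 − 1.960 = -0.082.
Power = Φ(-0.082) = 0.468.

power ≈ 0.47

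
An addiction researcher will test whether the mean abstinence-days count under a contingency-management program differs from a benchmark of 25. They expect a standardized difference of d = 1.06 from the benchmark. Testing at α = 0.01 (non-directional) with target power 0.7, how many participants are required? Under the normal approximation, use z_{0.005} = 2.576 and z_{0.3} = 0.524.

n = 9

For a one-sample test: n = ((z_{α/2} + z_β) / d)².
z_{α/2} + z_β = 2.576 + 0.524 = 3.100.
n = (3.100 / 1.06)² = 2.925² = 8.55.
Round up.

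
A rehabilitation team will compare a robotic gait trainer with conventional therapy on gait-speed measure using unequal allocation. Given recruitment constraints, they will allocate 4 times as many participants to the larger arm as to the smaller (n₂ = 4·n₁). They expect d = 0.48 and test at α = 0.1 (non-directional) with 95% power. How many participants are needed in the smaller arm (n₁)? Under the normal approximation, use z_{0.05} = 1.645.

n₁ = 59

With allocation ratio k = n₂/n₁ = 4, Var(x̄₁−x̄₂) = σ²(1/n₁ + 1/(k·n₁)) = σ²·(k+1)/(k·n₁).
So n₁ = (1 + 1/k)·((z_{α/2} + z_β)/d)² = 1.250 × (3.290/0.48)².
n₁ = 1.250 × 46.98 = 58.7.
Round up: n₁ = 59, giving n₂ = 4 × 59 = 236.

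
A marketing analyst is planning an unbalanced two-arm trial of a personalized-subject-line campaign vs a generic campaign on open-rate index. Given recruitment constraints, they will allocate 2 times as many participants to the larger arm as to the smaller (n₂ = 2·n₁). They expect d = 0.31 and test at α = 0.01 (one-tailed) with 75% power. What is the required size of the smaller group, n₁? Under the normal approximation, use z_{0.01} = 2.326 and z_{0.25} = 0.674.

With allocation ratio k = n₂/n₁ = 2, Var(x̄₁−x̄₂) = σ²(1/n₁ + 1/(k·n₁)) = σ²·(k+1)/(k·n₁).
So n₁ = (1 + 1/k)·((z_{α} + z_β)/d)² = 1.500 × (3.000/0.31)².
n₁ = 1.500 × 93.65 = 140.5.
Round up: n₁ = 141, giving n₂ = 2 × 141 = 282.

n₁ = 141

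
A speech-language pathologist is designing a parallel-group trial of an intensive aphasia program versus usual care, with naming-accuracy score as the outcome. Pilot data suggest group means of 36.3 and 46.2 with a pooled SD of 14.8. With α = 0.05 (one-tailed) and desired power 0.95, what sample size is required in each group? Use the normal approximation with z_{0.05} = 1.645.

n = 49 per group

Cohen's d = |M₁ − M₂| / SD_pooled = |36.3 − 46.2| / 14.8 = 9.9 / 14.8 = 0.669.
For two independent groups with equal n: n = 2·((z_{α} + z_β) / d)².
z_{α} + z_β = 1.645 + 1.645 = 3.290.
n = 2 × (3.290 / 0.669)² = 2 × 4.918² = 2 × 24.18 = 48.4.
Round up to the next whole participant.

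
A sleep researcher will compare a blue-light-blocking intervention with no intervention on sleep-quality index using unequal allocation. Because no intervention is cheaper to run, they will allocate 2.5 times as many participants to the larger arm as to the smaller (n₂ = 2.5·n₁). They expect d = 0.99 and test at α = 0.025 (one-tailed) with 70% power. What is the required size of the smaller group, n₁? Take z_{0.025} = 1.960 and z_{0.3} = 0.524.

n₁ = 9

With allocation ratio k = n₂/n₁ = 2.5, Var(x̄₁−x̄₂) = σ²(1/n₁ + 1/(k·n₁)) = σ²·(k+1)/(k·n₁).
So n₁ = (1 + 1/k)·((z_{α} + z_β)/d)² = 1.400 × (2.484/0.99)².
n₁ = 1.400 × 6.30 = 8.8.
Round up: n₁ = 9, giving n₂ = ⌈2.5 × 9⌉ = ⌈22.5⌉ = 23.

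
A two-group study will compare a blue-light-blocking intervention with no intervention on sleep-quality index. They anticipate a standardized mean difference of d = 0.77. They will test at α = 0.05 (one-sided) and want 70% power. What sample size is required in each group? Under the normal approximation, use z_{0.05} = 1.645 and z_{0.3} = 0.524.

For two independent groups with equal n: n = 2·((z_{α} + z_β) / d)².
z_{α} + z_β = 1.645 + 0.524 = 2.169.
n = 2 × (2.169 / 0.77)² = 2 × 2.817² = 2 × 7.93 = 15.9.
Round up to the next whole participant.

n = 16 per group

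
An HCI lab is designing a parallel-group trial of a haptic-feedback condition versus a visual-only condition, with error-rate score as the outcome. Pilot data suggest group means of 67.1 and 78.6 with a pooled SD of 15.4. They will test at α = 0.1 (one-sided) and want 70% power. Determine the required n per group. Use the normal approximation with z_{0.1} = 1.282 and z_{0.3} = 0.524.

Cohen's d = |M₁ − M₂| / SD_pooled = |67.1 − 78.6| / 15.4 = 11.5 / 15.4 = 0.747.
For two independent groups with equal n: n = 2·((z_{α} + z_β) / d)².
z_{α} + z_β = 1.282 + 0.524 = 1.806.
n = 2 × (1.806 / 0.747)² = 2 × 2.418² = 2 × 5.85 = 11.7.
Round up to the next whole participant.

n = 12 per group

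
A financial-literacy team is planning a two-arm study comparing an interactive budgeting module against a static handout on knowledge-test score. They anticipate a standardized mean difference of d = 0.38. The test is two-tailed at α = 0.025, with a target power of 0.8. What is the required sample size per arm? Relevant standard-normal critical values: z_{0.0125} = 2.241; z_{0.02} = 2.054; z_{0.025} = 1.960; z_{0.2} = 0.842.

For two independent groups with equal n: n = 2·((z_{α/2} + z_β) / d)².
z_{α/2} + z_β = 2.241 + 0.842 = 3.083.
n = 2 × (3.083 / 0.38)² = 2 × 8.113² = 2 × 65.82 = 131.6.
Round up to the next whole participant.

n = 132 per group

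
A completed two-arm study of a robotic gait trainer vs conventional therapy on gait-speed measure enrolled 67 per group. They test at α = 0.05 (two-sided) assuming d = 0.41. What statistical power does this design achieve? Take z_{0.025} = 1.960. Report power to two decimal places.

For two equal groups, power = Φ(d·√(n/2) − z_{α/2}).
d·√(n/2) = 0.41 × √(67/2) = 0.41 × 5.788 = 2.373.
z_β = 2.373 − 1.960 = 0.413.
Power = Φ(0.413) = 0.660.

power ≈ 0.66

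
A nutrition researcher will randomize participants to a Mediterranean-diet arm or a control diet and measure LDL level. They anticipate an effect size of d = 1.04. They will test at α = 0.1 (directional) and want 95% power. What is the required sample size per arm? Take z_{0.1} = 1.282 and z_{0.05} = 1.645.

For two independent groups with equal n: n = 2·((z_{α} + z_β) / d)².
z_{α} + z_β = 1.282 + 1.645 = 2.927.
n = 2 × (2.927 / 1.04)² = 2 × 2.814² = 2 × 7.92 = 15.8.
Round up to the next whole participant.

n = 16 per group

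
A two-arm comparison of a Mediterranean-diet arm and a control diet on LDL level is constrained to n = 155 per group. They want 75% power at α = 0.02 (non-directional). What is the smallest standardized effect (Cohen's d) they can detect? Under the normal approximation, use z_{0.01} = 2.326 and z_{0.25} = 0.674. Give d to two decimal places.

d_min ≈ 0.34

For two independent groups of n = 155 each: d_min = (z_{α/2} + z_β)·√(2/n).
z-sum = 2.326 + 0.674 = 3.000.
d_min = 3.000 × √(2/155) = 3.000 × 0.1136 = 0.341.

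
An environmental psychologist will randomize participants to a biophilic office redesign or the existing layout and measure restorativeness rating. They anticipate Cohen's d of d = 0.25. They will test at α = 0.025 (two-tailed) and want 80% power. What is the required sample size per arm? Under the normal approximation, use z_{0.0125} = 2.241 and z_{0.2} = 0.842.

For two independent groups with equal n: n = 2·((z_{α/2} + z_β) / d)².
z_{α/2} + z_β = 2.241 + 0.842 = 3.083.
n = 2 × (3.083 / 0.25)² = 2 × 12.332² = 2 × 152.08 = 304.2.
Round up to the next whole participant.

n = 305 per group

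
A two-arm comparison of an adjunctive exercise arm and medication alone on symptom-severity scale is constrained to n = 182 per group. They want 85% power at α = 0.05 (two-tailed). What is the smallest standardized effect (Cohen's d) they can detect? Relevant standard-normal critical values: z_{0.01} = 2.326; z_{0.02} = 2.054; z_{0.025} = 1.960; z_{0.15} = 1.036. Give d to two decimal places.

d_min ≈ 0.31

For two independent groups of n = 182 each: d_min = (z_{α/2} + z_β)·√(2/n).
z-sum = 1.960 + 1.036 = 2.996.
d_min = 2.996 × √(2/182) = 2.996 × 0.1048 = 0.314.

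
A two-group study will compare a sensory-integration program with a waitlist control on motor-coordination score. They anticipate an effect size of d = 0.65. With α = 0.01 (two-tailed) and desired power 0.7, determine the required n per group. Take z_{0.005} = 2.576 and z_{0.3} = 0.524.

n = 46 per group

For two independent groups with equal n: n = 2·((z_{α/2} + z_β) / d)².
z_{α/2} + z_β = 2.576 + 0.524 = 3.100.
n = 2 × (3.100 / 0.65)² = 2 × 4.769² = 2 × 22.75 = 45.5.
Round up to the next whole participant.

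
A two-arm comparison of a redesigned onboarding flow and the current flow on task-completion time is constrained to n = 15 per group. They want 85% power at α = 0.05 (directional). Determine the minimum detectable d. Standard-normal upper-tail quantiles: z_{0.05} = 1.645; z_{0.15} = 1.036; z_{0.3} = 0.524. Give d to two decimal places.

d_min ≈ 0.98

For two independent groups of n = 15 each: d_min = (z_{α} + z_β)·√(2/n).
z-sum = 1.645 + 1.036 = 2.681.
d_min = 2.681 × √(2/15) = 2.681 × 0.3651 = 0.979.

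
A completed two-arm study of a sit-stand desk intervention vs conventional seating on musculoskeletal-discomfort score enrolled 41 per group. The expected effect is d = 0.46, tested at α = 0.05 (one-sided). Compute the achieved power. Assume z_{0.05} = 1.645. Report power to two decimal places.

power ≈ 0.67

For two equal groups, power = Φ(d·√(n/2) − z_{α}).
d·√(n/2) = 0.46 × √(41/2) = 0.46 × 4.528 = 2.083.
z_β = 2.083 − 1.645 = 0.438.
Power = Φ(0.438) = 0.669.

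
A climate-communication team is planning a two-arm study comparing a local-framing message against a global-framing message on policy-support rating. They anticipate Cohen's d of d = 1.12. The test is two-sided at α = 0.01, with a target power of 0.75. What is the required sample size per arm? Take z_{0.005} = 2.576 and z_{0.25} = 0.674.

n = 17 per group

For two independent groups with equal n: n = 2·((z_{α/2} + z_β) / d)².
z_{α/2} + z_β = 2.576 + 0.674 = 3.250.
n = 2 × (3.250 / 1.12)² = 2 × 2.902² = 2 × 8.42 = 16.8.
Round up to the next whole participant.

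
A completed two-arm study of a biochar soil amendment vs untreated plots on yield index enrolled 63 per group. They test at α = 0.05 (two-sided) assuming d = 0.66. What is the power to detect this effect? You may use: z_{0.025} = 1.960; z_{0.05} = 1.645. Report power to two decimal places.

For two equal groups, power = Φ(d·√(n/2) − z_{α/2}).
d·√(n/2) = 0.66 × √(63/2) = 0.66 × 5.612 = 3.704.
z_β = 3.704 − 1.960 = 1.744.
Power = Φ(1.744) = 0.959.

power ≈ 0.96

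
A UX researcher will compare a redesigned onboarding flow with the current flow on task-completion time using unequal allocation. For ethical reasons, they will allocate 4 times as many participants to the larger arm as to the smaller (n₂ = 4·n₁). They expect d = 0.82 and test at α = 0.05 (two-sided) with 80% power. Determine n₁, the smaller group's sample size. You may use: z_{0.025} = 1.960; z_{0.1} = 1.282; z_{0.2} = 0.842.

With allocation ratio k = n₂/n₁ = 4, Var(x̄₁−x̄₂) = σ²(1/n₁ + 1/(k·n₁)) = σ²·(k+1)/(k·n₁).
So n₁ = (1 + 1/k)·((z_{α/2} + z_β)/d)² = 1.250 × (2.802/0.82)².
n₁ = 1.250 × 11.68 = 14.6.
Round up: n₁ = 15, giving n₂ = 4 × 15 = 60.

n₁ = 15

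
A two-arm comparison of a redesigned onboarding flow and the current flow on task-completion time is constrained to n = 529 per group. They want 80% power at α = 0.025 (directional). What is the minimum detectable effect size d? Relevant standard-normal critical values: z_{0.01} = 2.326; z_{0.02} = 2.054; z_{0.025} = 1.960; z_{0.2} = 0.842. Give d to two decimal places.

d_min ≈ 0.17

For two independent groups of n = 529 each: d_min = (z_{α} + z_β)·√(2/n).
z-sum = 1.960 + 0.842 = 2.802.
d_min = 2.802 × √(2/529) = 2.802 × 0.0615 = 0.172.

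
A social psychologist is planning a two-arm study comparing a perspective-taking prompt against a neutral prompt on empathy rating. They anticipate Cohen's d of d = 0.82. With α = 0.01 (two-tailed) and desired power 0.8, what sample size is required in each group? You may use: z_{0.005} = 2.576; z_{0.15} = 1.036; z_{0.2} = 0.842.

For two independent groups with equal n: n = 2·((z_{α/2} + z_β) / d)².
z_{α/2} + z_β = 2.576 + 0.842 = 3.418.
n = 2 × (3.418 / 0.82)² = 2 × 4.168² = 2 × 17.37 = 34.7.
Round up to the next whole participant.

n = 35 per group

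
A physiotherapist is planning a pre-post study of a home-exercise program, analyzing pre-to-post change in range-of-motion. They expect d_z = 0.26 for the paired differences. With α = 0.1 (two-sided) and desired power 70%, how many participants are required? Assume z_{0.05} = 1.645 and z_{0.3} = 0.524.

n = 70 pairs

For a paired (one-sample on differences) test: n = ((z_{α/2} + z_β) / d)².
z_{α/2} + z_β = 1.645 + 0.524 = 2.169.
n = (2.169 / 0.26)² = 8.342² = 69.59.
Round up.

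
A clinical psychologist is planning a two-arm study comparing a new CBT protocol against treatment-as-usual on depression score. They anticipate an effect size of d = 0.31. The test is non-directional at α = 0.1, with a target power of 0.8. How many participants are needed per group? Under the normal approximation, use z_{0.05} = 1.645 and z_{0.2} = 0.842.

n = 129 per group

For two independent groups with equal n: n = 2·((z_{α/2} + z_β) / d)².
z_{α/2} + z_β = 1.645 + 0.842 = 2.487.
n = 2 × (2.487 / 0.31)² = 2 × 8.023² = 2 × 64.36 = 128.7.
Round up to the next whole participant.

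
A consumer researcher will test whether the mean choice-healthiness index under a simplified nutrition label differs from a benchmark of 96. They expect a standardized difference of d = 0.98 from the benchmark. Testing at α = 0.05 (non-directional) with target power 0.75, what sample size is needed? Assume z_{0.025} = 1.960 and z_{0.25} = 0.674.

n = 8

For a one-sample test: n = ((z_{α/2} + z_β) / d)².
z_{α/2} + z_β = 1.960 + 0.674 = 2.634.
n = (2.634 / 0.98)² = 2.688² = 7.22.
Round up.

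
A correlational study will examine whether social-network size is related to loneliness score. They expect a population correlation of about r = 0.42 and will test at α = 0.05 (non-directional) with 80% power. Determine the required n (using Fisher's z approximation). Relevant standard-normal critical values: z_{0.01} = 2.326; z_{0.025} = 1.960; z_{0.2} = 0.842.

Fisher's z: C = ½·ln((1+r)/(1−r)) = ½·ln(2.4483) = 0.4477.
n = ((z_{α/2} + z_β)/C)² + 3.
(1.960 + 0.842) / 0.4477 = 2.802 / 0.4477 = 6.259.
n = 6.259² + 3 = 39.17 + 3 = 42.2.
Round up.

n = 43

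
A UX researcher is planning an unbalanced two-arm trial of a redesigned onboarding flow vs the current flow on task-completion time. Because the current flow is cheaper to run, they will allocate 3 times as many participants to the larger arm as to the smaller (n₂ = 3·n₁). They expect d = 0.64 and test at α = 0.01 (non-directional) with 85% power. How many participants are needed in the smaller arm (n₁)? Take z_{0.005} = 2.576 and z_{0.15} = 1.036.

n₁ = 43

With allocation ratio k = n₂/n₁ = 3, Var(x̄₁−x̄₂) = σ²(1/n₁ + 1/(k·n₁)) = σ²·(k+1)/(k·n₁).
So n₁ = (1 + 1/k)·((z_{α/2} + z_β)/d)² = 1.333 × (3.612/0.64)².
n₁ = 1.333 × 31.85 = 42.5.
Round up: n₁ = 43, giving n₂ = 3 × 43 = 129.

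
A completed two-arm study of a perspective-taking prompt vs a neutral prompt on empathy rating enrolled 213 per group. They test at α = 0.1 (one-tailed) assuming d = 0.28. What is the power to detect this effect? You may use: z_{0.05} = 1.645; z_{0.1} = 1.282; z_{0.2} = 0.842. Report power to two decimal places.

power ≈ 0.95

For two equal groups, power = Φ(d·√(n/2) − z_{α}).
d·√(n/2) = 0.28 × √(213/2) = 0.28 × 10.320 = 2.890.
z_β = 2.890 − 1.282 = 1.608.
Power = Φ(1.608) = 0.946.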